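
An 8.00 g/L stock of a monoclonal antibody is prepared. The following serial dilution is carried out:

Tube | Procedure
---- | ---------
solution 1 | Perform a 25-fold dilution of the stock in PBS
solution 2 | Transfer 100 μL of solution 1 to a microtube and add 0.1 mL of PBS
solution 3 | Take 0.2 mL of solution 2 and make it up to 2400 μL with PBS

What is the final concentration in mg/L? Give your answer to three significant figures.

Step 1: 25-fold → factor 25
Step 2: 100 μL + 0.1 mL = 200 μL total → factor 200/100 = 2
Step 3: 0.2 mL brought to 2400 μL → factor 2.4/0.2 = 12
Overall dilution factor = 25 × 2 × 12 = 600
Final = 8.00 g/L / 600 = 0.01333 g/L = 13.3 mg/L

13.3 mg/L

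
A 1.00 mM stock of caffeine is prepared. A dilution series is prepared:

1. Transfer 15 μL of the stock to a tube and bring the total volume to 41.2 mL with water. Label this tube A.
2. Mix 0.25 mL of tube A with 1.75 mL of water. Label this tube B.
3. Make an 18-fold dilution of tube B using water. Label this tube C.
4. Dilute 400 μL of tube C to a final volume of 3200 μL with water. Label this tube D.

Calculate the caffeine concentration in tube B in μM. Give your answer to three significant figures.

Step 1: 15 μL brought to 41.2 mL → factor 41200/15 = 2746.7
Step 2: 0.25 mL + 1.75 mL = 2 mL total → factor 2/0.25 = 8
Dilution factor through tube B = 2746.7 × 8 = 21973
[tube B] = 1.00 mM / 21973 = 4.551 × 10^-5 mM = 0.0455 μM

0.0455 μM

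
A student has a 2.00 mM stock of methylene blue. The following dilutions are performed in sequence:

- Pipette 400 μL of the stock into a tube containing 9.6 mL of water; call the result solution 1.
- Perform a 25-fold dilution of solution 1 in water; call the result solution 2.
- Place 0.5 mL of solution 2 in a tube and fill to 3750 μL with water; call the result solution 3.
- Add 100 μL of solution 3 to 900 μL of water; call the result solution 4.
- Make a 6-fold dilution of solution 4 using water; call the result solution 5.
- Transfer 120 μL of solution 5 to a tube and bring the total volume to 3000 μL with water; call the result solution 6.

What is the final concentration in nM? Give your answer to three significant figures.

Step 1: 400 μL + 9.6 mL = 10000 μL total → factor 10000/400 = 25
Step 2: 25-fold → factor 25
Step 3: 0.5 mL brought to 3750 μL → factor 3.75/0.5 = 7.5
Step 4: 100 μL + 900 μL = 1000 μL total → factor 1000/100 = 10
Step 5: 6-fold → factor 6
Step 6: 120 μL brought to 3000 μL → factor 3000/120 = 25
Overall dilution factor = 25 × 25 × 7.5 × 10 × 6 × 25 = 7.0312 × 10^6
Final = 2.00 mM / 7.0312 × 10^6 = 2.844 × 10^-7 mM = 0.284 nM

0.284 nM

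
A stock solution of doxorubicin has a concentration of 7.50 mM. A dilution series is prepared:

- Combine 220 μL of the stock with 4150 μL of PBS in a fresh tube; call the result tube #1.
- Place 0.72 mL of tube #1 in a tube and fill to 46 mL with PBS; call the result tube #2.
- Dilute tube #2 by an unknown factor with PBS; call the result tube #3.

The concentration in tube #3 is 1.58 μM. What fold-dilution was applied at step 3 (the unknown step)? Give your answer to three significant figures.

Step 1: 220 μL + 4150 μL = 4370 μL total → factor 4370/220 = 19.864
Step 2: 0.72 mL brought to 46 mL → factor 46/0.72 = 63.889
Step 3: unknown factor x
Product of known-step factors = 1269.1
Overall factor = 7.50 mM / (1.58 μM) = 4746.8
x = 4746.8 / 1269.1 = 3.74

3.74-fold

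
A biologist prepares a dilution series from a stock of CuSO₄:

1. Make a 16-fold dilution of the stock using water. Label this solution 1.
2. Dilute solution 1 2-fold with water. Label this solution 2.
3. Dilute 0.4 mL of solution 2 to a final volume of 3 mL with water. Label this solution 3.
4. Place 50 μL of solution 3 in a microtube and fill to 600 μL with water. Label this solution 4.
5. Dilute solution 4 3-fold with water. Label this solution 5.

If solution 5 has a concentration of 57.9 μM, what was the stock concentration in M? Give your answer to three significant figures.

0.500 M

Step 1: 16-fold → factor 16
Step 2: 2-fold → factor 2
Step 3: 0.4 mL brought to 3 mL → factor 3/0.4 = 7.5
Step 4: 50 μL brought to 600 μL → factor 600/50 = 12
Step 5: 3-fold → factor 3
Overall dilution factor = 16 × 2 × 7.5 × 12 × 3 = 8640
Stock = 57.9 μM × 8640 = 5.003 × 10^5 μM = 0.500 M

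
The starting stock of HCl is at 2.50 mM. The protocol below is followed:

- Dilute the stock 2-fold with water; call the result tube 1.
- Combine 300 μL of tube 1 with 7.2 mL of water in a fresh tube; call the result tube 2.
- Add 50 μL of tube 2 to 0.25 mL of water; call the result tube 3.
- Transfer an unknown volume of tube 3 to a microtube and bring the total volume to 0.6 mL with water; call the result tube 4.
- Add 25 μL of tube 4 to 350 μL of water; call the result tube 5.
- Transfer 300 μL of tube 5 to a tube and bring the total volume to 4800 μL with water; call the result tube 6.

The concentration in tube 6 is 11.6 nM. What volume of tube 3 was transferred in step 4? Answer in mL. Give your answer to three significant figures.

Step 1: 2-fold → factor 2
Step 2: 300 μL + 7.2 mL = 7500 μL total → factor 7500/300 = 25
Step 3: 50 μL + 0.25 mL = 300 μL total → factor 300/50 = 6
Step 4: v brought to 0.6 mL → factor = 0.6 mL/v
Step 5: 25 μL + 350 μL = 375 μL total → factor 375/25 = 15
Step 6: 300 μL brought to 4800 μL → factor 4800/300 = 16
Product of known-step factors = 72000
Overall factor = 2.50 mM / (11.6 nM) = 2.1552 × 10^5
Step-4 factor = 2.1552 × 10^5 / 72000 = 2.9933
v = 0.6 mL / 2.9933 = 0.200 mL

0.200 mL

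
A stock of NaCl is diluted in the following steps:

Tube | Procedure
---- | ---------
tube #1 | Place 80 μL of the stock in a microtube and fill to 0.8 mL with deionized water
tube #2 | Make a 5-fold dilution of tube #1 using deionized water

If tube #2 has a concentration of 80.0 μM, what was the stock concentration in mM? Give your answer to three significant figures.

Step 1: 80 μL brought to 0.8 mL → factor 800/80 = 10
Step 2: 5-fold → factor 5
Overall dilution factor = 10 × 5 = 50
Stock = 80.0 μM × 50 = 4000 μM = 4.00 mM

4.00 mM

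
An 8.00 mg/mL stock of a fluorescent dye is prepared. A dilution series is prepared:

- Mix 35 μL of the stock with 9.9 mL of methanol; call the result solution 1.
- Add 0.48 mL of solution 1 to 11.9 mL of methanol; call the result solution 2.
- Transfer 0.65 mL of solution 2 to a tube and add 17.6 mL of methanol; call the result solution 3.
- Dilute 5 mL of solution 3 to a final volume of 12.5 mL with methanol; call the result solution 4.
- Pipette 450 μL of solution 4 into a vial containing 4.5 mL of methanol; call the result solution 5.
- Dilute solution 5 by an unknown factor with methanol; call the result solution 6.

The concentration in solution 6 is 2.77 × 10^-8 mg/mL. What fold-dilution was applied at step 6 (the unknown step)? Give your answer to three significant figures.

51.1-fold

Step 1: 35 μL + 9.9 mL = 9935 μL total → factor 9935/35 = 283.86
Step 2: 0.48 mL + 11.9 mL = 12.38 mL total → factor 12.38/0.48 = 25.792
Step 3: 0.65 mL + 17.6 mL = 18.25 mL total → factor 18.25/0.65 = 28.077
Step 4: 5 mL brought to 12.5 mL → factor 12.5/5 = 2.5
Step 5: 450 μL + 4.5 mL = 4950 μL total → factor 4950/450 = 11
Step 6: unknown factor x
Product of known-step factors = 5.6528 × 10^6
Overall factor = 8.00 mg/mL / (2.77 × 10^-8 mg/mL) = 2.8881 × 10^8
x = 2.8881 × 10^8 / 5.6528 × 10^6 = 51.1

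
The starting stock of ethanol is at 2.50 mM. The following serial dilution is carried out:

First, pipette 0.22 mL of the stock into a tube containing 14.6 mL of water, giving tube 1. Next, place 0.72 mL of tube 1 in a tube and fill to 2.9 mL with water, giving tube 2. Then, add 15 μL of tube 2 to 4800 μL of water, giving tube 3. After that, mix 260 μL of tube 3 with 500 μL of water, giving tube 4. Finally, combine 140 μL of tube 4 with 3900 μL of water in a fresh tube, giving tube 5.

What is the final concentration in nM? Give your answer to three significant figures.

0.340 nM

Step 1: 0.22 mL + 14.6 mL = 14.82 mL total → factor 14.82/0.22 = 67.364
Step 2: 0.72 mL brought to 2.9 mL → factor 2.9/0.72 = 4.0278
Step 3: 15 μL + 4800 μL = 4815 μL total → factor 4815/15 = 321
Step 4: 260 μL + 500 μL = 760 μL total → factor 760/260 = 2.9231
Step 5: 140 μL + 3900 μL = 4040 μL total → factor 4040/140 = 28.857
Overall dilution factor = 67.364 × 4.0278 × 321 × 2.9231 × 28.857 = 7.3467 × 10^6
Final = 2.50 mM / 7.3467 × 10^6 = 3.403 × 10^-7 mM = 0.340 nM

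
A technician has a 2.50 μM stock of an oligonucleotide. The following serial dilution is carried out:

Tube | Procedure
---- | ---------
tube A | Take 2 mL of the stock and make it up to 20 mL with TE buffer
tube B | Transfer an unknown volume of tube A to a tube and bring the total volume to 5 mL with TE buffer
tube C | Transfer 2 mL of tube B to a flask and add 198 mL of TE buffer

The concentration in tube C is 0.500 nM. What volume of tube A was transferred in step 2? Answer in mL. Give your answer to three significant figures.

1.00 mL

Step 1: 2 mL brought to 20 mL → factor 20/2 = 10
Step 2: v brought to 5 mL → factor = 5 mL/v
Step 3: 2 mL + 198 mL = 200 mL total → factor 200/2 = 100
Product of known-step factors = 1000
Overall factor = 2.50 μM / (0.500 nM) = 5000
Step-2 factor = 5000 / 1000 = 5
v = 5 mL / 5 = 1.00 mL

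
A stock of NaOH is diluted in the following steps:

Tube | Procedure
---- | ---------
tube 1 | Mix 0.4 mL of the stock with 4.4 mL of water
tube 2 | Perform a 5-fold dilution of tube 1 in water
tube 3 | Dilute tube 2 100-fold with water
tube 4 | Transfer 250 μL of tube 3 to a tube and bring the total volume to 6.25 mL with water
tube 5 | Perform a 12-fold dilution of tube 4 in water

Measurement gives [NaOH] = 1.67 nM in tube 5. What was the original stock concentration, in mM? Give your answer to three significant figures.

Step 1: 0.4 mL + 4.4 mL = 4.8 mL total → factor 4.8/0.4 = 12
Step 2: 5-fold → factor 5
Step 3: 100-fold → factor 100
Step 4: 250 μL brought to 6.25 mL → factor 6250/250 = 25
Step 5: 12-fold → factor 12
Overall dilution factor = 12 × 5 × 100 × 25 × 12 = 1.8 × 10^6
Stock = 1.67 nM × 1.8 × 10^6 = 3.006 × 10^6 nM = 3.01 mM

3.01 mM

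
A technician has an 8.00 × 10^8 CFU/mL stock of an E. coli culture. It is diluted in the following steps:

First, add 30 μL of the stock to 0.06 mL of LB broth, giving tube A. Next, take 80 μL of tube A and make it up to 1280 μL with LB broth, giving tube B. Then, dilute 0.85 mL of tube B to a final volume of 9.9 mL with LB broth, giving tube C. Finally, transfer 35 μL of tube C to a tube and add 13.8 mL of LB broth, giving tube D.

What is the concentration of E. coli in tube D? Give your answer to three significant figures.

Step 1: 30 μL + 0.06 mL = 90 μL total → factor 90/30 = 3
Step 2: 80 μL brought to 1280 μL → factor 1280/80 = 16
Step 3: 0.85 mL brought to 9.9 mL → factor 9.9/0.85 = 11.647
Step 4: 35 μL + 13.8 mL = 13835 μL total → factor 13835/35 = 395.29
Overall dilution factor = 3 × 16 × 11.647 × 395.29 = 2.2099 × 10^5
Final = 8.00 × 10^8 CFU/mL / 2.2099 × 10^5 = 3.62 × 10^3 CFU/mL

3.62 × 10^3 CFU/mL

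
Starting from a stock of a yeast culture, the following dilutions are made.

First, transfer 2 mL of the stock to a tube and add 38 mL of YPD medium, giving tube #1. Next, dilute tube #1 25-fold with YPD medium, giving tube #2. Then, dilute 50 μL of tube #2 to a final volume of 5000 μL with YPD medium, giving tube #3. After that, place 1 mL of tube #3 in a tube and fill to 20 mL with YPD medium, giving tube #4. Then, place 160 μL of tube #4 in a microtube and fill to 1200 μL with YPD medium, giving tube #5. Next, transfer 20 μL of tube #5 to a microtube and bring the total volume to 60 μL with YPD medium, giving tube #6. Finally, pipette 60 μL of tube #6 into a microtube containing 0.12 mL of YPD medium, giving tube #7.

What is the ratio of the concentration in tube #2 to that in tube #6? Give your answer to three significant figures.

Step 1: 2 mL + 38 mL = 40 mL total → factor 40/2 = 20
Step 2: 25-fold → factor 25
Step 3: 50 μL brought to 5000 μL → factor 5000/50 = 100
Step 4: 1 mL brought to 20 mL → factor 20/1 = 20
Step 5: 160 μL brought to 1200 μL → factor 1200/160 = 7.5
Step 6: 20 μL brought to 60 μL → factor 60/20 = 3
Dilution factor to tube #2 = 500; to tube #6 = 2.25 × 10^7
[tube #2]/[tube #6] = (factor to tube #6)/(factor to tube #2) = 2.25 × 10^7/500 = 4.50 × 10^4

4.50 × 10^4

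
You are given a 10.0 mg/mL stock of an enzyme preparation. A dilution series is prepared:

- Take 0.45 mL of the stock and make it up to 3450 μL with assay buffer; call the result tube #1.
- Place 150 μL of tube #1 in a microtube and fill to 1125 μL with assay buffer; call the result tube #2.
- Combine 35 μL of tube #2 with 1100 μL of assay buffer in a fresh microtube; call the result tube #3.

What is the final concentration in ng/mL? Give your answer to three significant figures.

Step 1: 0.45 mL brought to 3450 μL → factor 3.45/0.45 = 7.6667
Step 2: 150 μL brought to 1125 μL → factor 1125/150 = 7.5
Step 3: 35 μL + 1100 μL = 1135 μL total → factor 1135/35 = 32.429
Overall dilution factor = 7.6667 × 7.5 × 32.429 = 1864.6
Final = 10.0 mg/mL / 1864.6 = 0.005363 mg/mL = 5.36 × 10^3 ng/mL

5.36 × 10^3 ng/mL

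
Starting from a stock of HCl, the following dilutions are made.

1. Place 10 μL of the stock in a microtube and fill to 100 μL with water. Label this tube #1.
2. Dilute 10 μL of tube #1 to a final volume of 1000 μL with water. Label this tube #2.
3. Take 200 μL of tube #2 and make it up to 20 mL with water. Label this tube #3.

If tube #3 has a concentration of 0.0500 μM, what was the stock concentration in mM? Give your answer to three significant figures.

Step 1: 10 μL brought to 100 μL → factor 100/10 = 10
Step 2: 10 μL brought to 1000 μL → factor 1000/10 = 100
Step 3: 200 μL brought to 20 mL → factor 20000/200 = 100
Overall dilution factor = 10 × 100 × 100 = 1 × 10^5
Stock = 0.0500 μM × 1 × 10^5 = 5000 μM = 5.00 mM

5.00 mM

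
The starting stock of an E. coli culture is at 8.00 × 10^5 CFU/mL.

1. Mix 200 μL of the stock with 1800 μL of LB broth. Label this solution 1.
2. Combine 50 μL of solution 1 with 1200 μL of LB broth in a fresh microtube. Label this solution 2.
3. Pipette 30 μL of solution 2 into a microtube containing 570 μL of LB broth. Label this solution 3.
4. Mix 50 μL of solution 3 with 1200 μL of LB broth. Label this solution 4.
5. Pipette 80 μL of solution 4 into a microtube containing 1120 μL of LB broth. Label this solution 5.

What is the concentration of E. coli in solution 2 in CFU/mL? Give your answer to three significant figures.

3.20 × 10^3 CFU/mL

Step 1: 200 μL + 1800 μL = 2000 μL total → factor 2000/200 = 10
Step 2: 50 μL + 1200 μL = 1250 μL total → factor 1250/50 = 25
Dilution factor through solution 2 = 10 × 25 = 250
[solution 2] = 8.00 × 10^5 CFU/mL / 250 = 3.20 × 10^3 CFU/mL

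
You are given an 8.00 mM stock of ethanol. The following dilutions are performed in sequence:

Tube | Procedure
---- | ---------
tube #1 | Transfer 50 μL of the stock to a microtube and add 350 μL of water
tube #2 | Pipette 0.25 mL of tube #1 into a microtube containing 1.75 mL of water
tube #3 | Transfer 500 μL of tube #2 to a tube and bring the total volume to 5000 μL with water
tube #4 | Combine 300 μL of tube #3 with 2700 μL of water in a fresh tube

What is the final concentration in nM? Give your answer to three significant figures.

1.25 × 10^3 nM

Step 1: 50 μL + 350 μL = 400 μL total → factor 400/50 = 8
Step 2: 0.25 mL + 1.75 mL = 2 mL total → factor 2/0.25 = 8
Step 3: 500 μL brought to 5000 μL → factor 5000/500 = 10
Step 4: 300 μL + 2700 μL = 3000 μL total → factor 3000/300 = 10
Overall dilution factor = 8 × 8 × 10 × 10 = 6400
Final = 8.00 mM / 6400 = 0.001250 mM = 1.25 × 10^3 nM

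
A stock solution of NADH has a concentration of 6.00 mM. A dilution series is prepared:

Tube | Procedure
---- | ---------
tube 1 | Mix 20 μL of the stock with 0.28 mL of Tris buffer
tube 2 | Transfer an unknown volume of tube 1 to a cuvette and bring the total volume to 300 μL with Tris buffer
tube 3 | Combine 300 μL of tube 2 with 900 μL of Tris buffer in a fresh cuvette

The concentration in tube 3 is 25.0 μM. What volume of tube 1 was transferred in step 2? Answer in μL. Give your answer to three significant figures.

Step 1: 20 μL + 0.28 mL = 300 μL total → factor 300/20 = 15
Step 2: v brought to 300 μL → factor = 300 μL/v
Step 3: 300 μL + 900 μL = 1200 μL total → factor 1200/300 = 4
Product of known-step factors = 60
Overall factor = 6.00 mM / (25.0 μM) = 240
Step-2 factor = 240 / 60 = 4
v = 300 μL / 4 = 75.0 μL

75.0 μL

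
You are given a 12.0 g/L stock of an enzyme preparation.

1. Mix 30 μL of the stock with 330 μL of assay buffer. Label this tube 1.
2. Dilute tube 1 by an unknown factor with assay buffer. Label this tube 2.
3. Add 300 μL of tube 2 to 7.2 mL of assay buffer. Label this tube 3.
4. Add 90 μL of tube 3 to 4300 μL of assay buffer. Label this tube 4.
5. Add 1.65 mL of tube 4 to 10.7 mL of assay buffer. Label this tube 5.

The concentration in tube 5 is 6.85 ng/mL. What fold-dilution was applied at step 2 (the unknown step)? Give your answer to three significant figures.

Step 1: 30 μL + 330 μL = 360 μL total → factor 360/30 = 12
Step 2: unknown factor x
Step 3: 300 μL + 7.2 mL = 7500 μL total → factor 7500/300 = 25
Step 4: 90 μL + 4300 μL = 4390 μL total → factor 4390/90 = 48.778
Step 5: 1.65 mL + 10.7 mL = 12.35 mL total → factor 12.35/1.65 = 7.4848
Product of known-step factors = 1.0953 × 10^5
Overall factor = 12.0 g/L / (6.85 ng/mL) = 1.7518 × 10^6
x = 1.7518 × 10^6 / 1.0953 × 10^5 = 16.0

16.0-fold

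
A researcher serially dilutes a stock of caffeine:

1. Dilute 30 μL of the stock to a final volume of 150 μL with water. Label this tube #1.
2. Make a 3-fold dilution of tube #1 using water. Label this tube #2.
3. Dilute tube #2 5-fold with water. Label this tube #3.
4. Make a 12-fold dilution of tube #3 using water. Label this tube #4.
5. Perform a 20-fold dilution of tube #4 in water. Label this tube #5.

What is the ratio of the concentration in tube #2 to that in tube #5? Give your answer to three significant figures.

Step 1: 30 μL brought to 150 μL → factor 150/30 = 5
Step 2: 3-fold → factor 3
Step 3: 5-fold → factor 5
Step 4: 12-fold → factor 12
Step 5: 20-fold → factor 20
Dilution factor to tube #2 = 15; to tube #5 = 18000
[tube #2]/[tube #5] = (factor to tube #5)/(factor to tube #2) = 18000/15 = 1.20 × 10^3

1.20 × 10^3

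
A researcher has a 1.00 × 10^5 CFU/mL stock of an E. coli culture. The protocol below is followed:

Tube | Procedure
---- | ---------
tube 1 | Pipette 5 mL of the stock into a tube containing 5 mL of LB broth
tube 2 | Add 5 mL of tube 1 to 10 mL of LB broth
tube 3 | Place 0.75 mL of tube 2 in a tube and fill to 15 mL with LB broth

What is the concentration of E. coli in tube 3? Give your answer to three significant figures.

833 CFU/mL

Step 1: 5 mL + 5 mL = 10 mL total → factor 10/5 = 2
Step 2: 5 mL + 10 mL = 15 mL total → factor 15/5 = 3
Step 3: 0.75 mL brought to 15 mL → factor 15/0.75 = 20
Overall dilution factor = 2 × 3 × 20 = 120
Final = 1.00 × 10^5 CFU/mL / 120 = 833 CFU/mL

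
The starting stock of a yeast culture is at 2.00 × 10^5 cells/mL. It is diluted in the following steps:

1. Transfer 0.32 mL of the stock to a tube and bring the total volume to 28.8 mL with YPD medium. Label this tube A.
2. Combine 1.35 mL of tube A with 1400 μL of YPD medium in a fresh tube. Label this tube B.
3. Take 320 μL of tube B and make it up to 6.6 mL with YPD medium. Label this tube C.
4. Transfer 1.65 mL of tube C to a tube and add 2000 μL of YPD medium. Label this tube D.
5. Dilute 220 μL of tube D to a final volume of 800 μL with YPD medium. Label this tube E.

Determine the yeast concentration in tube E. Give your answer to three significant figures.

6.58 cells/mL

Step 1: 0.32 mL brought to 28.8 mL → factor 28.8/0.32 = 90
Step 2: 1.35 mL + 1400 μL = 2.75 mL total → factor 2.75/1.35 = 2.037
Step 3: 320 μL brought to 6.6 mL → factor 6600/320 = 20.625
Step 4: 1.65 mL + 2000 μL = 3.65 mL total → factor 3.65/1.65 = 2.2121
Step 5: 220 μL brought to 800 μL → factor 800/220 = 3.6364
Overall dilution factor = 90 × 2.037 × 20.625 × 2.2121 × 3.6364 = 30417
Final = 2.00 × 10^5 cells/mL / 30417 = 6.58 cells/mL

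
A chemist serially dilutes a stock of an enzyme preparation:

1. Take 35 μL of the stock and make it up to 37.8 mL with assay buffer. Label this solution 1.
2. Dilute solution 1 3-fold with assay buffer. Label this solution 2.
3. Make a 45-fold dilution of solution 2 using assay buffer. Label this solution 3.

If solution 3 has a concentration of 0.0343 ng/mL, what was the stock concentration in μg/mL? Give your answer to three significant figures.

Step 1: 35 μL brought to 37.8 mL → factor 37800/35 = 1080
Step 2: 3-fold → factor 3
Step 3: 45-fold → factor 45
Overall dilution factor = 1080 × 3 × 45 = 1.458 × 10^5
Stock = 0.0343 ng/mL × 1.458 × 10^5 = 5001 ng/mL = 5.00 μg/mL

5.00 μg/mL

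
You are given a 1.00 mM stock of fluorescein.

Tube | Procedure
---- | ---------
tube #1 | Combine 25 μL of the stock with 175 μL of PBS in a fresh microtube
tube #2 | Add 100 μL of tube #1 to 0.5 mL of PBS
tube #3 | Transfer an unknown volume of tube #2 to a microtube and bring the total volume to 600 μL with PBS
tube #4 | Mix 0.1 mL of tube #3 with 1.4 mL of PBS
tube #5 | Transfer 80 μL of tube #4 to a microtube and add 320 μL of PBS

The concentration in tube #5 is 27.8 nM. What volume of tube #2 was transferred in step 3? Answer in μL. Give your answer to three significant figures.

Step 1: 25 μL + 175 μL = 200 μL total → factor 200/25 = 8
Step 2: 100 μL + 0.5 mL = 600 μL total → factor 600/100 = 6
Step 3: v brought to 600 μL → factor = 600 μL/v
Step 4: 0.1 mL + 1.4 mL = 1.5 mL total → factor 1.5/0.1 = 15
Step 5: 80 μL + 320 μL = 400 μL total → factor 400/80 = 5
Product of known-step factors = 3600
Overall factor = 1.00 mM / (27.8 nM) = 35971
Step-3 factor = 35971 / 3600 = 9.992
v = 600 μL / 9.992 = 60.0 μL

60.0 μL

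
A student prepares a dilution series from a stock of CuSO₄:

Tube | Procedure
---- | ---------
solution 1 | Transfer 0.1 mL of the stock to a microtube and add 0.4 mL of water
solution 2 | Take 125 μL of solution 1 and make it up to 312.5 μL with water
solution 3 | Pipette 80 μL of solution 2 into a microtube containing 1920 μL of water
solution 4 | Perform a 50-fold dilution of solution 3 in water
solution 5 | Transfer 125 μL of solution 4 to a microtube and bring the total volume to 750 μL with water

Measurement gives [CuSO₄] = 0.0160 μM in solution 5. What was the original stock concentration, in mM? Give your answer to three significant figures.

1.50 mM

Step 1: 0.1 mL + 0.4 mL = 0.5 mL total → factor 0.5/0.1 = 5
Step 2: 125 μL brought to 312.5 μL → factor 312.5/125 = 2.5
Step 3: 80 μL + 1920 μL = 2000 μL total → factor 2000/80 = 25
Step 4: 50-fold → factor 50
Step 5: 125 μL brought to 750 μL → factor 750/125 = 6
Overall dilution factor = 5 × 2.5 × 25 × 50 × 6 = 93750
Stock = 0.0160 μM × 93750 = 1500 μM = 1.50 mM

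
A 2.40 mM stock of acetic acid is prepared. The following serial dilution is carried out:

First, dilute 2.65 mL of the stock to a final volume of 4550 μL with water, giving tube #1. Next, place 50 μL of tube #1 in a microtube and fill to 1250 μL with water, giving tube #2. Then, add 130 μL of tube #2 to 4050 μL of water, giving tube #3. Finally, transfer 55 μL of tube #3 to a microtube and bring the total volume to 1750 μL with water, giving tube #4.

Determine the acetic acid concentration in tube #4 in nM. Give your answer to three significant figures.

54.7 nM

Step 1: 2.65 mL brought to 4550 μL → factor 4.55/2.65 = 1.717
Step 2: 50 μL brought to 1250 μL → factor 1250/50 = 25
Step 3: 130 μL + 4050 μL = 4180 μL total → factor 4180/130 = 32.154
Step 4: 55 μL brought to 1750 μL → factor 1750/55 = 31.818
Overall dilution factor = 1.717 × 25 × 32.154 × 31.818 = 43915
Final = 2.40 mM / 43915 = 5.465 × 10^-5 mM = 54.7 nM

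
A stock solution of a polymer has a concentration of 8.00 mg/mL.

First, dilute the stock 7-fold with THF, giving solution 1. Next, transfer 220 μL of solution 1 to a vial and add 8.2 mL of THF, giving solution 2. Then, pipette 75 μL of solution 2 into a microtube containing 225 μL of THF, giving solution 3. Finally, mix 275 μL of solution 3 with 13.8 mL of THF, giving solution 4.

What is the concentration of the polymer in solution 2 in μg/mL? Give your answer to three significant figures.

Step 1: 7-fold → factor 7
Step 2: 220 μL + 8.2 mL = 8420 μL total → factor 8420/220 = 38.273
Dilution factor through solution 2 = 7 × 38.273 = 267.91
[solution 2] = 8.00 mg/mL / 267.91 = 0.02986 mg/mL = 29.9 μg/mL

29.9 μg/mL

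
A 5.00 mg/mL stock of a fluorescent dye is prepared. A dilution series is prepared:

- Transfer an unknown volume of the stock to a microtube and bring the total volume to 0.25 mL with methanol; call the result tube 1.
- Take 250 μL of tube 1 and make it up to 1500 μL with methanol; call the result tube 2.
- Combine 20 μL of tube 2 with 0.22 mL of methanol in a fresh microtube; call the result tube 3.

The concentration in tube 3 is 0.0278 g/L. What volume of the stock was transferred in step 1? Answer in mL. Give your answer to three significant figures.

0.100 mL

Step 1: v brought to 0.25 mL → factor = 0.25 mL/v
Step 2: 250 μL brought to 1500 μL → factor 1500/250 = 6
Step 3: 20 μL + 0.22 mL = 240 μL total → factor 240/20 = 12
Product of known-step factors = 72
Overall factor = 5.00 mg/mL / (0.0278 g/L) = 179.86
Step-1 factor = 179.86 / 72 = 2.498
v = 0.25 mL / 2.498 = 0.100 mL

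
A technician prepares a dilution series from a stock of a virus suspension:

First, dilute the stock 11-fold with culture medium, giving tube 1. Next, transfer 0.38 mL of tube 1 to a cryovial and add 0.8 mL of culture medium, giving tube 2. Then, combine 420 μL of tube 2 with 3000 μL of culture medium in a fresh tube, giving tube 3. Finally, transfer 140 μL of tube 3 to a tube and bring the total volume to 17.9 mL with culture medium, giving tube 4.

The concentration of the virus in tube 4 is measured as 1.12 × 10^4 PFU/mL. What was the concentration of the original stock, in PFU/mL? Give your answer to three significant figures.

3.98 × 10^8 PFU/mL

Step 1: 11-fold → factor 11
Step 2: 0.38 mL + 0.8 mL = 1.18 mL total → factor 1.18/0.38 = 3.1053
Step 3: 420 μL + 3000 μL = 3420 μL total → factor 3420/420 = 8.1429
Step 4: 140 μL brought to 17.9 mL → factor 17900/140 = 127.86
Overall dilution factor = 11 × 3.1053 × 8.1429 × 127.86 = 35563
Stock = 1.12 × 10^4 PFU/mL × 35563 = 3.98 × 10^8 PFU/mL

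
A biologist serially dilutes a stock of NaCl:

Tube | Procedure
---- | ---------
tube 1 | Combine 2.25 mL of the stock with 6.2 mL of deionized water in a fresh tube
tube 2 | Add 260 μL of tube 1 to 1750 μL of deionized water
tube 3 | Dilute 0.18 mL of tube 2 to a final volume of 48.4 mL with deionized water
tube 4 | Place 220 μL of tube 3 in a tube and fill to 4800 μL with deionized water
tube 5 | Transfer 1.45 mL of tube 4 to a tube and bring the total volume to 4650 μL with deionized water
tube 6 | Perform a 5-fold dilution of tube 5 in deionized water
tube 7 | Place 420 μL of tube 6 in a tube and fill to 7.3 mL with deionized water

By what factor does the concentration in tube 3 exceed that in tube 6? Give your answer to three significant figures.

Step 1: 2.25 mL + 6.2 mL = 8.45 mL total → factor 8.45/2.25 = 3.7556
Step 2: 260 μL + 1750 μL = 2010 μL total → factor 2010/260 = 7.7308
Step 3: 0.18 mL brought to 48.4 mL → factor 48.4/0.18 = 268.89
Step 4: 220 μL brought to 4800 μL → factor 4800/220 = 21.818
Step 5: 1.45 mL brought to 4650 μL → factor 4.65/1.45 = 3.2069
Step 6: 5-fold → factor 5
Dilution factor to tube 3 = 7806.7; to tube 6 = 2.7311 × 10^6
[tube 3]/[tube 6] = (factor to tube 6)/(factor to tube 3) = 2.7311 × 10^6/7806.7 = 350

350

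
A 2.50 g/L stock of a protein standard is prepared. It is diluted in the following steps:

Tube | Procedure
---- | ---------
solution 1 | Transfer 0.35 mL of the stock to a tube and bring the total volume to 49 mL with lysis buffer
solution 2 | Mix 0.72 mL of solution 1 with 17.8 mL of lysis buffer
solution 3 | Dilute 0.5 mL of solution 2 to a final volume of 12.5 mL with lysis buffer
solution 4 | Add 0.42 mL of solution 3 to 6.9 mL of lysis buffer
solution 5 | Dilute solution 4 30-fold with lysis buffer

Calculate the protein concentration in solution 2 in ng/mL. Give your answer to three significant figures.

694 ng/mL

Step 1: 0.35 mL brought to 49 mL → factor 49/0.35 = 140
Step 2: 0.72 mL + 17.8 mL = 18.52 mL total → factor 18.52/0.72 = 25.722
Dilution factor through solution 2 = 140 × 25.722 = 3601.1
[solution 2] = 2.50 g/L / 3601.1 = 0.0006942 g/L = 694 ng/mL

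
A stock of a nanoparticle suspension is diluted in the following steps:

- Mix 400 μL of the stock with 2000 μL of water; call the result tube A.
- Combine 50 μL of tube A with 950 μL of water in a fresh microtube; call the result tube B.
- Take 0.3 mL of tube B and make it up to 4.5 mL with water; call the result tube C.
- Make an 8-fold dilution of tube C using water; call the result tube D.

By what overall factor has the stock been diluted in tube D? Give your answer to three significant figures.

Step 1: 400 μL + 2000 μL = 2400 μL total → factor 2400/400 = 6
Step 2: 50 μL + 950 μL = 1000 μL total → factor 1000/50 = 20
Step 3: 0.3 mL brought to 4.5 mL → factor 4.5/0.3 = 15
Step 4: 8-fold → factor 8
Overall dilution factor = 6 × 20 × 15 × 8 = 14400

1.44 × 10^4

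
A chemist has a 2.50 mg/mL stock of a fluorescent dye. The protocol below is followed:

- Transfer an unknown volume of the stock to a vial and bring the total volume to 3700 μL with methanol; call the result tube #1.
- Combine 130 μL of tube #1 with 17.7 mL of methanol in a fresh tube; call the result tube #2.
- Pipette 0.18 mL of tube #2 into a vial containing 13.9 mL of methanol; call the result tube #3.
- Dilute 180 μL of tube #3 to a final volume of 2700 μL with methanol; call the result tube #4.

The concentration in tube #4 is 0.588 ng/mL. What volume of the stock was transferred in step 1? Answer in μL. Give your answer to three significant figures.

Step 1: v brought to 3700 μL → factor = 3700 μL/v
Step 2: 130 μL + 17.7 mL = 17830 μL total → factor 17830/130 = 137.15
Step 3: 0.18 mL + 13.9 mL = 14.08 mL total → factor 14.08/0.18 = 78.222
Step 4: 180 μL brought to 2700 μL → factor 2700/180 = 15
Product of known-step factors = 1.6093 × 10^5
Overall factor = 2.50 mg/mL / (0.588 ng/mL) = 4.2517 × 10^6
Step-1 factor = 4.2517 × 10^6 / 1.6093 × 10^5 = 26.42
v = 3700 μL / 26.42 = 140 μL

140 μL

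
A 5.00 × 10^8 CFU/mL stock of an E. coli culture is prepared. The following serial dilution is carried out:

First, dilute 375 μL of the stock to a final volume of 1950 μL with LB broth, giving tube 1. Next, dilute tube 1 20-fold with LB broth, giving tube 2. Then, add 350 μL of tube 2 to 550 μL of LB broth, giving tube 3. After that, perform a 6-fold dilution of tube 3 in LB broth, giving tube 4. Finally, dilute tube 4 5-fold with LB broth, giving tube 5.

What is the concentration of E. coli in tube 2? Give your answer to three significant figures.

Step 1: 375 μL brought to 1950 μL → factor 1950/375 = 5.2
Step 2: 20-fold → factor 20
Dilution factor through tube 2 = 5.2 × 20 = 104
[tube 2] = 5.00 × 10^8 CFU/mL / 104 = 4.81 × 10^6 CFU/mL

4.81 × 10^6 CFU/mL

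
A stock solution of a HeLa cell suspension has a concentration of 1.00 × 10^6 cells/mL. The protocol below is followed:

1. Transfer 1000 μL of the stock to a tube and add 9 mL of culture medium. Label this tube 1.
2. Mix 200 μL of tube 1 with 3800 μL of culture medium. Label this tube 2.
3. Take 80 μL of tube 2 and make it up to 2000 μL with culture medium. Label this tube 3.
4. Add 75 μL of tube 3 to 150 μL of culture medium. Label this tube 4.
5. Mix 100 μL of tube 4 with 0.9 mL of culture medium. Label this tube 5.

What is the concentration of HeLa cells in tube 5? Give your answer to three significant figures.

6.67 cells/mL

Step 1: 1000 μL + 9 mL = 10000 μL total → factor 10000/1000 = 10
Step 2: 200 μL + 3800 μL = 4000 μL total → factor 4000/200 = 20
Step 3: 80 μL brought to 2000 μL → factor 2000/80 = 25
Step 4: 75 μL + 150 μL = 225 μL total → factor 225/75 = 3
Step 5: 100 μL + 0.9 mL = 1000 μL total → factor 1000/100 = 10
Overall dilution factor = 10 × 20 × 25 × 3 × 10 = 1.5 × 10^5
Final = 1.00 × 10^6 cells/mL / 1.5 × 10^5 = 6.67 cells/mL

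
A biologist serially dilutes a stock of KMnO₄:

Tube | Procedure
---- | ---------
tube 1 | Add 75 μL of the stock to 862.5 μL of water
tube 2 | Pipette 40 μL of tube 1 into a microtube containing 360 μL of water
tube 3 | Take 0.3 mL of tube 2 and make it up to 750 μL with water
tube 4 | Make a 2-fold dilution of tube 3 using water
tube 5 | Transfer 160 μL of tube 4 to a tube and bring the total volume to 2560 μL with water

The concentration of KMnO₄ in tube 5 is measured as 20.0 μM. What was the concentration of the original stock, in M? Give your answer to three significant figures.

0.200 M

Step 1: 75 μL + 862.5 μL = 937.5 μL total → factor 937.5/75 = 12.5
Step 2: 40 μL + 360 μL = 400 μL total → factor 400/40 = 10
Step 3: 0.3 mL brought to 750 μL → factor 0.75/0.3 = 2.5
Step 4: 2-fold → factor 2
Step 5: 160 μL brought to 2560 μL → factor 2560/160 = 16
Overall dilution factor = 12.5 × 10 × 2.5 × 2 × 16 = 10000
Stock = 20.0 μM × 10000 = 2.000 × 10^5 μM = 0.200 M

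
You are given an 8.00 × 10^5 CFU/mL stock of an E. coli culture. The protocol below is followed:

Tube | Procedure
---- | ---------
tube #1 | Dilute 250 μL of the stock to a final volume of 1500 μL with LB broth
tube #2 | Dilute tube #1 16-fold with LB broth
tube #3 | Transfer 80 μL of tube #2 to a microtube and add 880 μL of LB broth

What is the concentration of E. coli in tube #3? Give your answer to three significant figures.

Step 1: 250 μL brought to 1500 μL → factor 1500/250 = 6
Step 2: 16-fold → factor 16
Step 3: 80 μL + 880 μL = 960 μL total → factor 960/80 = 12
Overall dilution factor = 6 × 16 × 12 = 1152
Final = 8.00 × 10^5 CFU/mL / 1152 = 694 CFU/mL

694 CFU/mL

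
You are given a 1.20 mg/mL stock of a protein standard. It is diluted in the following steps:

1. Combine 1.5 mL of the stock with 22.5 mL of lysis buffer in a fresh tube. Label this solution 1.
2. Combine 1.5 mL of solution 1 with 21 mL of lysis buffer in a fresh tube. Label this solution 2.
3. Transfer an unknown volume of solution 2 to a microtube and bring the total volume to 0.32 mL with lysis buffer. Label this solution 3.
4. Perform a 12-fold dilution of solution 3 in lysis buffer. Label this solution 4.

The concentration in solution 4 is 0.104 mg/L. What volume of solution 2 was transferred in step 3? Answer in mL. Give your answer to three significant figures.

Step 1: 1.5 mL + 22.5 mL = 24 mL total → factor 24/1.5 = 16
Step 2: 1.5 mL + 21 mL = 22.5 mL total → factor 22.5/1.5 = 15
Step 3: v brought to 0.32 mL → factor = 0.32 mL/v
Step 4: 12-fold → factor 12
Product of known-step factors = 2880
Overall factor = 1.20 mg/mL / (0.104 mg/L) = 11538
Step-3 factor = 11538 / 2880 = 4.0064
v = 0.32 mL / 4.0064 = 0.0799 mL

0.0799 mL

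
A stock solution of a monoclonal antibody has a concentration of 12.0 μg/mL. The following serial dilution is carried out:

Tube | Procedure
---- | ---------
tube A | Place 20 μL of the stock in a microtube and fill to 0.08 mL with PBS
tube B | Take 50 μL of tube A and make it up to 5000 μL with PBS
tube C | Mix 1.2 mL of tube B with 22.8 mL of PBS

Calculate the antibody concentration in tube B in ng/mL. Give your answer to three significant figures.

30.0 ng/mL

Step 1: 20 μL brought to 0.08 mL → factor 80/20 = 4
Step 2: 50 μL brought to 5000 μL → factor 5000/50 = 100
Dilution factor through tube B = 4 × 100 = 400
[tube B] = 12.0 μg/mL / 400 = 0.03000 μg/mL = 30.0 ng/mL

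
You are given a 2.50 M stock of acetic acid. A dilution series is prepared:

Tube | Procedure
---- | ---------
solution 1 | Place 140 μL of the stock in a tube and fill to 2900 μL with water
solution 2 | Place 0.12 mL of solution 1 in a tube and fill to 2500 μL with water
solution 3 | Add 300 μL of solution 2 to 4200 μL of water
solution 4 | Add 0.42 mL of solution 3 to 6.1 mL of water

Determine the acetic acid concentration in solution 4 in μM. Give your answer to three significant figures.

Step 1: 140 μL brought to 2900 μL → factor 2900/140 = 20.714
Step 2: 0.12 mL brought to 2500 μL → factor 2.5/0.12 = 20.833
Step 3: 300 μL + 4200 μL = 4500 μL total → factor 4500/300 = 15
Step 4: 0.42 mL + 6.1 mL = 6.52 mL total → factor 6.52/0.42 = 15.524
Overall dilution factor = 20.714 × 20.833 × 15 × 15.524 = 1.0049 × 10^5
Final = 2.50 M / 1.0049 × 10^5 = 2.488 × 10^-5 M = 24.9 μM

24.9 μM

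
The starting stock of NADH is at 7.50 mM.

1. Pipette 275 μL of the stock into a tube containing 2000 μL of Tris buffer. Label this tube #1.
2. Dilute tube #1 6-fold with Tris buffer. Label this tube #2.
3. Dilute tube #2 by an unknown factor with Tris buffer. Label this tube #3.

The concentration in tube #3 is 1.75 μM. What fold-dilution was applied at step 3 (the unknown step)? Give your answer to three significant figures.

Step 1: 275 μL + 2000 μL = 2275 μL total → factor 2275/275 = 8.2727
Step 2: 6-fold → factor 6
Step 3: unknown factor x
Product of known-step factors = 49.636
Overall factor = 7.50 mM / (1.75 μM) = 4285.7
x = 4285.7 / 49.636 = 86.3

86.3-fold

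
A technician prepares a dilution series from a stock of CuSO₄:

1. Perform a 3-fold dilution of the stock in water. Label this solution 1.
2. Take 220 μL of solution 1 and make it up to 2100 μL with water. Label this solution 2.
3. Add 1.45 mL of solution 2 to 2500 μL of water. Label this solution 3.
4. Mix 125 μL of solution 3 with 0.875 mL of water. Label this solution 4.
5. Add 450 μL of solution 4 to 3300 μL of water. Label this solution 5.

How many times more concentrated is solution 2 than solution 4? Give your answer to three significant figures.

21.8

Step 1: 3-fold → factor 3
Step 2: 220 μL brought to 2100 μL → factor 2100/220 = 9.5455
Step 3: 1.45 mL + 2500 μL = 3.95 mL total → factor 3.95/1.45 = 2.7241
Step 4: 125 μL + 0.875 mL = 1000 μL total → factor 1000/125 = 8
Dilution factor to solution 2 = 28.636; to solution 4 = 624.08
[solution 2]/[solution 4] = (factor to solution 4)/(factor to solution 2) = 624.08/28.636 = 21.8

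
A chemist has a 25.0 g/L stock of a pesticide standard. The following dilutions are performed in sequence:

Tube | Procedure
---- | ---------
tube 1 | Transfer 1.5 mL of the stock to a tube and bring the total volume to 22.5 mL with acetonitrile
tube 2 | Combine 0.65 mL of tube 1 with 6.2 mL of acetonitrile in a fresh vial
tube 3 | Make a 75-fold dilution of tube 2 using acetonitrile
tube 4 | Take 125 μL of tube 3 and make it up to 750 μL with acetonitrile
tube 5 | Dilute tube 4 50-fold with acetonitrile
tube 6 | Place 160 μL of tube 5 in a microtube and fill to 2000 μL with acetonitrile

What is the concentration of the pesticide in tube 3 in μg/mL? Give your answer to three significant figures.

Step 1: 1.5 mL brought to 22.5 mL → factor 22.5/1.5 = 15
Step 2: 0.65 mL + 6.2 mL = 6.85 mL total → factor 6.85/0.65 = 10.538
Step 3: 75-fold → factor 75
Dilution factor through tube 3 = 15 × 10.538 × 75 = 11856
[tube 3] = 25.0 g/L / 11856 = 0.002109 g/L = 2.11 μg/mL

2.11 μg/mL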